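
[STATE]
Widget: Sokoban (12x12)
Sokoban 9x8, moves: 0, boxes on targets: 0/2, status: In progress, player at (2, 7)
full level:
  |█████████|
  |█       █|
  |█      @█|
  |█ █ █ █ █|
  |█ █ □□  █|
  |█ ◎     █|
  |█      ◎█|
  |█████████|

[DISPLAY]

█████████   
█       █   
█      @█   
█ █ █ █ █   
█ █ □□  █   
█ ◎     █   
█      ◎█   
█████████   
Moves: 0  0/
            
            
            


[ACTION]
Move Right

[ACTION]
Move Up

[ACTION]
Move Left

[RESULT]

█████████   
█     @ █   
█       █   
█ █ █ █ █   
█ █ □□  █   
█ ◎     █   
█      ◎█   
█████████   
Moves: 2  0/
            
            
            


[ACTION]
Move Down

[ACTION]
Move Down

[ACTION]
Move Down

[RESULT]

█████████   
█       █   
█     @ █   
█ █ █ █ █   
█ █ □□  █   
█ ◎     █   
█      ◎█   
█████████   
Moves: 3  0/
            
            
            


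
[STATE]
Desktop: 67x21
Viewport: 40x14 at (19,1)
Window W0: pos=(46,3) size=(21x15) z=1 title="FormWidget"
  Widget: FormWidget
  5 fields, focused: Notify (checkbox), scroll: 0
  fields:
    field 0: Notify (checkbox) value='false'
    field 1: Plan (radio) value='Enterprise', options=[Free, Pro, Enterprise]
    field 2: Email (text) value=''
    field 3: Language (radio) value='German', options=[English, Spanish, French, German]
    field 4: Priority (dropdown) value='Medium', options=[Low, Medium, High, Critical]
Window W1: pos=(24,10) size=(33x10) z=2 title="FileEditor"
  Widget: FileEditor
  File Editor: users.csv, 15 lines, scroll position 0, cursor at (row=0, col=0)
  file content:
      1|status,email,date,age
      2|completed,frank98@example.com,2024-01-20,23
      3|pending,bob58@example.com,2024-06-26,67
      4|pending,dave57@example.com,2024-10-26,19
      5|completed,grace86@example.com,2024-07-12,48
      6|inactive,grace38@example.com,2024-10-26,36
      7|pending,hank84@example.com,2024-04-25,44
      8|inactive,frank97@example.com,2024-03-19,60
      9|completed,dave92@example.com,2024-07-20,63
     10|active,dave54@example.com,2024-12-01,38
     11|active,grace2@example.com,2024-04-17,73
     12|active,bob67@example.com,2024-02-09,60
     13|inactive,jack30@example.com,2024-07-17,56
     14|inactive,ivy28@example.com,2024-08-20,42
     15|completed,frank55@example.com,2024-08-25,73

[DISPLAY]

                                        
                                        
                           ┏━━━━━━━━━━━━
                           ┃ FormWidget 
                           ┠────────────
                           ┃> Notify:   
                           ┃  Plan:     
                           ┃  Email:    
                           ┃  Language: 
     ┏━━━━━━━━━━━━━━━━━━━━━━━━━━━━━━━┓: 
     ┃ FileEditor                    ┃  
     ┠───────────────────────────────┨  
     ┃█tatus,email,date,age         ▲┃  
     ┃completed,frank98@example.com,█┃  


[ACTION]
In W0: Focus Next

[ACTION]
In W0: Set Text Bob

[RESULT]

                                        
                                        
                           ┏━━━━━━━━━━━━
                           ┃ FormWidget 
                           ┠────────────
                           ┃  Notify:   
                           ┃> Plan:     
                           ┃  Email:    
                           ┃  Language: 
     ┏━━━━━━━━━━━━━━━━━━━━━━━━━━━━━━━┓: 
     ┃ FileEditor                    ┃  
     ┠───────────────────────────────┨  
     ┃█tatus,email,date,age         ▲┃  
     ┃completed,frank98@example.com,█┃  


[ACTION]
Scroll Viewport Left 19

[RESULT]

                                        
                                        
                                        
                                        
                                        
                                        
                                        
                                        
                                        
                        ┏━━━━━━━━━━━━━━━
                        ┃ FileEditor    
                        ┠───────────────
                        ┃█tatus,email,da
                        ┃completed,frank


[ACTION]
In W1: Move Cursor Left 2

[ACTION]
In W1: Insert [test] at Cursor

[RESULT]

                                        
                                        
                                        
                                        
                                        
                                        
                                        
                                        
                                        
                        ┏━━━━━━━━━━━━━━━
                        ┃ FileEditor    
                        ┠───────────────
                        ┃test█tatus,emai
                        ┃completed,frank


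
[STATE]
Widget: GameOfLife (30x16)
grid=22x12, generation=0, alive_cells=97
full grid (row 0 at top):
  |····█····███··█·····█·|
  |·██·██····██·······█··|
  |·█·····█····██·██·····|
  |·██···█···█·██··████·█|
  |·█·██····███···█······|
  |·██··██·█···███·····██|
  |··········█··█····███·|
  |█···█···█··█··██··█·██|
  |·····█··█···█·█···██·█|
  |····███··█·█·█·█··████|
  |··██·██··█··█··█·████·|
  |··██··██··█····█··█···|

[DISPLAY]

Gen: 0                        
····█····███··█·····█·        
·██·██····██·······█··        
·█·····█····██·██·····        
·██···█···█·██··████·█        
·█·██····███···█······        
·██··██·█···███·····██        
··········█··█····███·        
█···█···█··█··██··█·██        
·····█··█···█·█···██·█        
····███··█·█·█·█··████        
··██·██··█··█··█·████·        
··██··██··█····█··█···        
                              
                              
                              


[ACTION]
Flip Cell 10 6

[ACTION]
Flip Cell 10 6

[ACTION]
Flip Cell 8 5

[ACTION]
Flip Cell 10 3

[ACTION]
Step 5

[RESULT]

Gen: 5                        
······················        
··········█····█·█····        
·█···██··██···········        
·····██····█···███··█·        
··██···█·····█········        
·············█········        
█················█···█        
·█····█········█··███·        
······█·····██·█·███··        
··█·············███···        
··█··█······█·██···█··        
··██·········██████···        
                              
                              
                              


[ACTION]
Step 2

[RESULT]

Gen: 7                        
······················        
·········█·█··········        
····███·█··█····█·····        
····█··█·██·····██····        
·····██········█······        
···················█··        
···················██·        
··············██····██        
·············███······        
······················        
·███·············██···        
·███·············██···        
                              
                              
                              


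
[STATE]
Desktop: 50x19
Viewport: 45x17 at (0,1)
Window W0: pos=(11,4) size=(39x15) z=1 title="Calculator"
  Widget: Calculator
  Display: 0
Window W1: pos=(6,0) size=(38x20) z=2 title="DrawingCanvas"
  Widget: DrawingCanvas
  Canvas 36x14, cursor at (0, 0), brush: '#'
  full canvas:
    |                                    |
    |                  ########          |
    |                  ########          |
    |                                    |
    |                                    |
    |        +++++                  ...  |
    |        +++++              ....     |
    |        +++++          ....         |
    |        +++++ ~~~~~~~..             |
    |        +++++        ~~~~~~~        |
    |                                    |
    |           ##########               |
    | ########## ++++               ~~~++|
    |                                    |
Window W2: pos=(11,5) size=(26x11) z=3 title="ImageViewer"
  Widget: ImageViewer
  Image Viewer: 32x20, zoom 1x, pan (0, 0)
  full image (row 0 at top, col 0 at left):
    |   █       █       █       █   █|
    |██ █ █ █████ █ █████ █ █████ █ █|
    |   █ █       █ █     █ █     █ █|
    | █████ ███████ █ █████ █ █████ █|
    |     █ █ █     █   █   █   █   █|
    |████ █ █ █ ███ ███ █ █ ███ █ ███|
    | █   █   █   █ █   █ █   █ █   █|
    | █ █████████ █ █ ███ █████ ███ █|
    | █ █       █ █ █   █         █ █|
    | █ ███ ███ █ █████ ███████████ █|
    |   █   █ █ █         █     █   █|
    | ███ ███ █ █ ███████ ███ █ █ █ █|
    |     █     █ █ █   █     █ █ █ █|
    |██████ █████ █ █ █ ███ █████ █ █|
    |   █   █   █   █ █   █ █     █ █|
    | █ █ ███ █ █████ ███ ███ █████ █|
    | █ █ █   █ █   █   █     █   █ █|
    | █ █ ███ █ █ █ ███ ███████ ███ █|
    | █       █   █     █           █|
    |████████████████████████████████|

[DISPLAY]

      ┃ DrawingCanvas                      ┃ 
      ┠────────────────────────────────────┨ 
      ┃+                                   ┃ 
      ┃                  ########          ┃━
      ┃    ┏━━━━━━━━━━━━━━━━━━━━━━━━┓      ┃ 
      ┃    ┃ ImageViewer            ┃      ┃─
      ┃    ┠────────────────────────┨      ┃ 
      ┃    ┃   █       █       █    ┃ ...  ┃ 
      ┃    ┃██ █ █ █████ █ █████ █ █┃.     ┃ 
      ┃    ┃   █ █       █ █     █ █┃      ┃ 
      ┃    ┃ █████ ███████ █ █████ █┃      ┃ 
      ┃    ┃     █ █ █     █   █   █┃      ┃ 
      ┃    ┃████ █ █ █ ███ ███ █ █ █┃      ┃ 
      ┃    ┃ █   █   █   █ █   █ █  ┃      ┃ 
      ┃ ###┗━━━━━━━━━━━━━━━━━━━━━━━━┛ ~~~++┃ 
      ┃                                    ┃ 
      ┃                                    ┃ 


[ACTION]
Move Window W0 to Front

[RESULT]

      ┃ DrawingCanvas                      ┃ 
      ┠────────────────────────────────────┨ 
      ┃+                                   ┃ 
      ┃    ┏━━━━━━━━━━━━━━━━━━━━━━━━━━━━━━━━━
      ┃    ┃ Calculator                      
      ┃    ┠─────────────────────────────────
      ┃    ┃                                 
      ┃    ┃┌───┬───┬───┬───┐                
      ┃    ┃│ 7 │ 8 │ 9 │ ÷ │                
      ┃    ┃├───┼───┼───┼───┤                
      ┃    ┃│ 4 │ 5 │ 6 │ × │                
      ┃    ┃├───┼───┼───┼───┤                
      ┃    ┃│ 1 │ 2 │ 3 │ - │                
      ┃    ┃├───┼───┼───┼───┤                
      ┃ ###┃│ 0 │ . │ = │ + │                
      ┃    ┃├───┼───┼───┼───┤                
      ┃    ┃│ C │ MC│ MR│ M+│                


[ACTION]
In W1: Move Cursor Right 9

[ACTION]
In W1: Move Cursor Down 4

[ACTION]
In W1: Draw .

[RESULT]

      ┃ DrawingCanvas                      ┃ 
      ┠────────────────────────────────────┨ 
      ┃                                    ┃ 
      ┃    ┏━━━━━━━━━━━━━━━━━━━━━━━━━━━━━━━━━
      ┃    ┃ Calculator                      
      ┃    ┠─────────────────────────────────
      ┃    ┃                                 
      ┃    ┃┌───┬───┬───┬───┐                
      ┃    ┃│ 7 │ 8 │ 9 │ ÷ │                
      ┃    ┃├───┼───┼───┼───┤                
      ┃    ┃│ 4 │ 5 │ 6 │ × │                
      ┃    ┃├───┼───┼───┼───┤                
      ┃    ┃│ 1 │ 2 │ 3 │ - │                
      ┃    ┃├───┼───┼───┼───┤                
      ┃ ###┃│ 0 │ . │ = │ + │                
      ┃    ┃├───┼───┼───┼───┤                
      ┃    ┃│ C │ MC│ MR│ M+│                


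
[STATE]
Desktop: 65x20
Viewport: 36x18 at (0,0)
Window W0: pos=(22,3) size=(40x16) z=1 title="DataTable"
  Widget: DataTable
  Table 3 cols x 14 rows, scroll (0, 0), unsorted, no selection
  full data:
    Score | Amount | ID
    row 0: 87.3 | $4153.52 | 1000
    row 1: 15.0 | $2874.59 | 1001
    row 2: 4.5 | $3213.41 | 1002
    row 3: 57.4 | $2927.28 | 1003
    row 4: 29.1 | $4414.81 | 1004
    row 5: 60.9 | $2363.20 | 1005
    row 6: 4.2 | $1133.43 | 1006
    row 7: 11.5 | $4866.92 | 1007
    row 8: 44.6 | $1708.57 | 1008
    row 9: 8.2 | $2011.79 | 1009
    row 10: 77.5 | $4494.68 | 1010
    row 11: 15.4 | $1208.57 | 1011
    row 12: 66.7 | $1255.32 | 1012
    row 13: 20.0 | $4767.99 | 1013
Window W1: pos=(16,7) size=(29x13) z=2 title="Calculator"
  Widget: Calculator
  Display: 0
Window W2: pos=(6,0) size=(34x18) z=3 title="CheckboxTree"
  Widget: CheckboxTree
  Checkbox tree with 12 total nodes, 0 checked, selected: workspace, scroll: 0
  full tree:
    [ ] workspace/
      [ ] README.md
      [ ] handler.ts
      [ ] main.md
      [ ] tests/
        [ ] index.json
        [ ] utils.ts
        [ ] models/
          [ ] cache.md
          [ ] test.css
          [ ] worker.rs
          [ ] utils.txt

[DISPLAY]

      ┏━━━━━━━━━━━━━━━━━━━━━━━━━━━━━
      ┃ CheckboxTree                
      ┠─────────────────────────────
      ┃>[ ] workspace/              
      ┃   [ ] README.md             
      ┃   [ ] handler.ts            
      ┃   [ ] main.md               
      ┃   [ ] tests/                
      ┃     [ ] index.json          
      ┃     [ ] utils.ts            
      ┃     [ ] models/             
      ┃       [ ] cache.md          
      ┃       [ ] test.css          
      ┃       [ ] worker.rs         
      ┃       [ ] utils.txt         
      ┃                             
      ┃                             
      ┗━━━━━━━━━━━━━━━━━━━━━━━━━━━━━


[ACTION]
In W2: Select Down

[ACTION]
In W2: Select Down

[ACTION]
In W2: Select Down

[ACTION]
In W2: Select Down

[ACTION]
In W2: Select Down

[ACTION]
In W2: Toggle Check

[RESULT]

      ┏━━━━━━━━━━━━━━━━━━━━━━━━━━━━━
      ┃ CheckboxTree                
      ┠─────────────────────────────
      ┃ [-] workspace/              
      ┃   [ ] README.md             
      ┃   [ ] handler.ts            
      ┃   [ ] main.md               
      ┃   [-] tests/                
      ┃>    [x] index.json          
      ┃     [ ] utils.ts            
      ┃     [ ] models/             
      ┃       [ ] cache.md          
      ┃       [ ] test.css          
      ┃       [ ] worker.rs         
      ┃       [ ] utils.txt         
      ┃                             
      ┃                             
      ┗━━━━━━━━━━━━━━━━━━━━━━━━━━━━━


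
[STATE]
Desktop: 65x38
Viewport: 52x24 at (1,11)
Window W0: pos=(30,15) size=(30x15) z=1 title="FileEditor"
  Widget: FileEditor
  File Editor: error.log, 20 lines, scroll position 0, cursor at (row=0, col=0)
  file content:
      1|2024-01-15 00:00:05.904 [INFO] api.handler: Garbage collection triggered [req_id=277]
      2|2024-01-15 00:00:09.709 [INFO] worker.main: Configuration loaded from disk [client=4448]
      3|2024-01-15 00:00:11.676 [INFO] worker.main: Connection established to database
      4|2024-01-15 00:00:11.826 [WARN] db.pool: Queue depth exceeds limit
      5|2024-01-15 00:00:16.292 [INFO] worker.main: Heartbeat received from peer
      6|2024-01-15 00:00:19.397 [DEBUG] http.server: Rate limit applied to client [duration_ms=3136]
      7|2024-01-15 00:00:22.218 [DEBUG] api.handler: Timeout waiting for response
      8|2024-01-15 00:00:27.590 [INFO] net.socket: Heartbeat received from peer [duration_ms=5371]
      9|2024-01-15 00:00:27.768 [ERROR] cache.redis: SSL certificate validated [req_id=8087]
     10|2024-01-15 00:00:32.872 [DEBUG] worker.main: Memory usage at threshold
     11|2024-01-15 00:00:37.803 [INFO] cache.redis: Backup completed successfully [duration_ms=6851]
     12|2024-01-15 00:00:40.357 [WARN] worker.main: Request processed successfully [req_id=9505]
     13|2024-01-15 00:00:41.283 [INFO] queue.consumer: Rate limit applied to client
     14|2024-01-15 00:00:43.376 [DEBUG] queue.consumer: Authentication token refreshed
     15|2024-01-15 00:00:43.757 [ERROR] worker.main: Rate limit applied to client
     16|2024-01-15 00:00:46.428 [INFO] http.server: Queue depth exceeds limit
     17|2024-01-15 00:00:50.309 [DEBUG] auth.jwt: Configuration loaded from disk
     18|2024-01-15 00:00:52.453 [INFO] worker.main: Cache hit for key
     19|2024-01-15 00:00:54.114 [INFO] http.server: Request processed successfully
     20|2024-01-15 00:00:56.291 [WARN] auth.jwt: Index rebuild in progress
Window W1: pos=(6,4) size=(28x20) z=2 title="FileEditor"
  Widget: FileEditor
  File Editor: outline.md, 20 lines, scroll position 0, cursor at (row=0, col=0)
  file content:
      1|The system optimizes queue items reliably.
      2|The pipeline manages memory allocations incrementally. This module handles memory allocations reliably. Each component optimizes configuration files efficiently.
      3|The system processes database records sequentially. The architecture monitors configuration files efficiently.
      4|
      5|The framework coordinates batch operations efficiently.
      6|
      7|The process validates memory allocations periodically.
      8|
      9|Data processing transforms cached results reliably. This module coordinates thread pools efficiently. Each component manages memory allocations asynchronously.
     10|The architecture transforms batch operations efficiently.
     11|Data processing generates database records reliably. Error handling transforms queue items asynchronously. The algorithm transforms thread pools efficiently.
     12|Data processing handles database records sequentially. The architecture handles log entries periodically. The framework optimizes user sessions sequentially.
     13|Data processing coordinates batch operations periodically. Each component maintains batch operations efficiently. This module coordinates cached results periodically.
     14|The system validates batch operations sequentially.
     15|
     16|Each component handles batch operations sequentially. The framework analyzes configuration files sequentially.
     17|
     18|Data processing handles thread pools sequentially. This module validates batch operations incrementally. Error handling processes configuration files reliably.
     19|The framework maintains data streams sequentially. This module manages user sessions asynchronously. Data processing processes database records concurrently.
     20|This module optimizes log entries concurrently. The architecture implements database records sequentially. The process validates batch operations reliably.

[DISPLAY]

     ┃The framework coordinates░┃                   
     ┃                         ░┃                   
     ┃The process validates mem░┃                   
     ┃                         ░┃                   
     ┃Data processing transform░┃━━━━━━━━━━━━━━━━━━━
     ┃The architecture transfor░┃leEditor           
     ┃Data processing generates░┃───────────────────
     ┃Data processing handles d░┃4-01-15 00:00:05.90
     ┃Data processing coordinat░┃4-01-15 00:00:09.70
     ┃The system validates batc░┃4-01-15 00:00:11.67
     ┃                         ░┃4-01-15 00:00:11.82
     ┃Each component handles ba▼┃4-01-15 00:00:16.29
     ┗━━━━━━━━━━━━━━━━━━━━━━━━━━┛4-01-15 00:00:19.39
                             ┃2024-01-15 00:00:22.21
                             ┃2024-01-15 00:00:27.59
                             ┃2024-01-15 00:00:27.76
                             ┃2024-01-15 00:00:32.87
                             ┃2024-01-15 00:00:37.80
                             ┗━━━━━━━━━━━━━━━━━━━━━━
                                                    
                                                    
                                                    
                                                    
                                                    


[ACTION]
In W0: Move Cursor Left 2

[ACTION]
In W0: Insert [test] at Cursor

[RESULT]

     ┃The framework coordinates░┃                   
     ┃                         ░┃                   
     ┃The process validates mem░┃                   
     ┃                         ░┃                   
     ┃Data processing transform░┃━━━━━━━━━━━━━━━━━━━
     ┃The architecture transfor░┃leEditor           
     ┃Data processing generates░┃───────────────────
     ┃Data processing handles d░┃t█024-01-15 00:00:0
     ┃Data processing coordinat░┃4-01-15 00:00:09.70
     ┃The system validates batc░┃4-01-15 00:00:11.67
     ┃                         ░┃4-01-15 00:00:11.82
     ┃Each component handles ba▼┃4-01-15 00:00:16.29
     ┗━━━━━━━━━━━━━━━━━━━━━━━━━━┛4-01-15 00:00:19.39
                             ┃2024-01-15 00:00:22.21
                             ┃2024-01-15 00:00:27.59
                             ┃2024-01-15 00:00:27.76
                             ┃2024-01-15 00:00:32.87
                             ┃2024-01-15 00:00:37.80
                             ┗━━━━━━━━━━━━━━━━━━━━━━
                                                    
                                                    
                                                    
                                                    
                                                    


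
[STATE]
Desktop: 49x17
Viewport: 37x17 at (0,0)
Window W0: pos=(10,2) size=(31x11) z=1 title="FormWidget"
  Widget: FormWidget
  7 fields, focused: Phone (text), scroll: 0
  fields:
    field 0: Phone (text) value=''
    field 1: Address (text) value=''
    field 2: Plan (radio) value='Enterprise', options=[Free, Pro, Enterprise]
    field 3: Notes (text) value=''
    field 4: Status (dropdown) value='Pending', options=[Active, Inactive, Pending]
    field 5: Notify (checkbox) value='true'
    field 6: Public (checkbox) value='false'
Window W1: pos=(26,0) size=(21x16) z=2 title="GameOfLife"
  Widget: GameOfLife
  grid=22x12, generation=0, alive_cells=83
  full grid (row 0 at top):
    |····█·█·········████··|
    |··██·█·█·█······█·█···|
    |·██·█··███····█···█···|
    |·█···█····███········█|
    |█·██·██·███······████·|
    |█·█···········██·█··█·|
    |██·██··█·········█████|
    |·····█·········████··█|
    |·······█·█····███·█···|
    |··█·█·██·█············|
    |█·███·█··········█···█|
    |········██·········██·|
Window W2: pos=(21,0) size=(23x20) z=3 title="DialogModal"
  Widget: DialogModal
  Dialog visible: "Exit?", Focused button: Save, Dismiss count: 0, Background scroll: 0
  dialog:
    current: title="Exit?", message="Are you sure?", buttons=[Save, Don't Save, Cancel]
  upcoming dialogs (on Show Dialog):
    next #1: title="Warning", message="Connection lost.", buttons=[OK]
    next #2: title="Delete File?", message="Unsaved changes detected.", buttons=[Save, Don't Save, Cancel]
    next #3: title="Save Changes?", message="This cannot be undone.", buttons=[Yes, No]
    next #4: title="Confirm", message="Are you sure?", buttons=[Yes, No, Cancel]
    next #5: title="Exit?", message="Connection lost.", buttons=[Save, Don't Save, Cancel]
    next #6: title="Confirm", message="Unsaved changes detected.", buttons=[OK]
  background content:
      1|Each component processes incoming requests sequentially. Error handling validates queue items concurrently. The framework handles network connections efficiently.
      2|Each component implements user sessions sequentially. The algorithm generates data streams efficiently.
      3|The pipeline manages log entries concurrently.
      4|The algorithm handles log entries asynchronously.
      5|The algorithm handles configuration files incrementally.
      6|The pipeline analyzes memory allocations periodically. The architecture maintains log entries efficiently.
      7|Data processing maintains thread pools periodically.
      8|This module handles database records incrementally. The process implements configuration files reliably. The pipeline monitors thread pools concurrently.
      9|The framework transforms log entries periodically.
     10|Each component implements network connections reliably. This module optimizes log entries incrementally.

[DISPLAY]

                     ┏━━━━━━━━━━━━━━━
                     ┃ DialogModal   
          ┏━━━━━━━━━━┠───────────────
          ┃ FormWidge┃Each component 
          ┠──────────┃Each component 
          ┃> Phone:  ┃The pipeline ma
          ┃  Address:┃The algorithm h
          ┃  Plan:   ┃The algorithm h
          ┃  Notes:  ┃Th┌────────────
          ┃  Status: ┃Da│     Exit?  
          ┃  Notify: ┃Th│ Are you sur
          ┃  Public: ┃Th│[Save]  Don'
          ┗━━━━━━━━━━┃Ea└────────────
                     ┃               
                     ┃               
                     ┃               
                     ┃               


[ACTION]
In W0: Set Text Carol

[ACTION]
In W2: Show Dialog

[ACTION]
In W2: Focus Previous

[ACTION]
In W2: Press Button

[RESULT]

                     ┏━━━━━━━━━━━━━━━
                     ┃ DialogModal   
          ┏━━━━━━━━━━┠───────────────
          ┃ FormWidge┃Each component 
          ┠──────────┃Each component 
          ┃> Phone:  ┃The pipeline ma
          ┃  Address:┃The algorithm h
          ┃  Plan:   ┃The algorithm h
          ┃  Notes:  ┃The pipeline an
          ┃  Status: ┃Data processing
          ┃  Notify: ┃This module han
          ┃  Public: ┃The framework t
          ┗━━━━━━━━━━┃Each component 
                     ┃               
                     ┃               
                     ┃               
                     ┃               


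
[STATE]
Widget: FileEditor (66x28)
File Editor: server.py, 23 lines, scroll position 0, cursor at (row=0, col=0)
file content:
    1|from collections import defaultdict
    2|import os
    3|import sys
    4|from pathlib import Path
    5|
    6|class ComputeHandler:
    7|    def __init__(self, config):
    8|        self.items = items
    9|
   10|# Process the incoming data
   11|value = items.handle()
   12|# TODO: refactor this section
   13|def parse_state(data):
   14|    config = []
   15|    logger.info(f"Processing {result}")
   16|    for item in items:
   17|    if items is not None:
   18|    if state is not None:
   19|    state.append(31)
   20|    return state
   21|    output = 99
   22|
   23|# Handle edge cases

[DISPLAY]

█rom collections import defaultdict                              ▲
import os                                                        █
import sys                                                       ░
from pathlib import Path                                         ░
                                                                 ░
class ComputeHandler:                                            ░
    def __init__(self, config):                                  ░
        self.items = items                                       ░
                                                                 ░
# Process the incoming data                                      ░
value = items.handle()                                           ░
# TODO: refactor this section                                    ░
def parse_state(data):                                           ░
    config = []                                                  ░
    logger.info(f"Processing {result}")                          ░
    for item in items:                                           ░
    if items is not None:                                        ░
    if state is not None:                                        ░
    state.append(31)                                             ░
    return state                                                 ░
    output = 99                                                  ░
                                                                 ░
# Handle edge cases                                              ░
                                                                 ░
                                                                 ░
                                                                 ░
                                                                 ░
                                                                 ▼


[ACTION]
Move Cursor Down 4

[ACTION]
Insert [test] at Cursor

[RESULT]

from collections import defaultdict                              ▲
import os                                                        █
import sys                                                       ░
from pathlib import Path                                         ░
test█                                                            ░
class ComputeHandler:                                            ░
    def __init__(self, config):                                  ░
        self.items = items                                       ░
                                                                 ░
# Process the incoming data                                      ░
value = items.handle()                                           ░
# TODO: refactor this section                                    ░
def parse_state(data):                                           ░
    config = []                                                  ░
    logger.info(f"Processing {result}")                          ░
    for item in items:                                           ░
    if items is not None:                                        ░
    if state is not None:                                        ░
    state.append(31)                                             ░
    return state                                                 ░
    output = 99                                                  ░
                                                                 ░
# Handle edge cases                                              ░
                                                                 ░
                                                                 ░
                                                                 ░
                                                                 ░
                                                                 ▼


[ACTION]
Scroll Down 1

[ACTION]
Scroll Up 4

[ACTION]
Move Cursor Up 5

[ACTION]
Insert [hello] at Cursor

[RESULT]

fromhello█collections import defaultdict                         ▲
import os                                                        █
import sys                                                       ░
from pathlib import Path                                         ░
test                                                             ░
class ComputeHandler:                                            ░
    def __init__(self, config):                                  ░
        self.items = items                                       ░
                                                                 ░
# Process the incoming data                                      ░
value = items.handle()                                           ░
# TODO: refactor this section                                    ░
def parse_state(data):                                           ░
    config = []                                                  ░
    logger.info(f"Processing {result}")                          ░
    for item in items:                                           ░
    if items is not None:                                        ░
    if state is not None:                                        ░
    state.append(31)                                             ░
    return state                                                 ░
    output = 99                                                  ░
                                                                 ░
# Handle edge cases                                              ░
                                                                 ░
                                                                 ░
                                                                 ░
                                                                 ░
                                                                 ▼


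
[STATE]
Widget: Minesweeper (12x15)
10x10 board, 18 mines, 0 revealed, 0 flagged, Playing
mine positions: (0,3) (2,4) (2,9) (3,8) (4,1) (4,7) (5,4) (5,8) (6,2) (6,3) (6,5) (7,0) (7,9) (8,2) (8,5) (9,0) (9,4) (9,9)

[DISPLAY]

■■■■■■■■■■  
■■■■■■■■■■  
■■■■■■■■■■  
■■■■■■■■■■  
■■■■■■■■■■  
■■■■■■■■■■  
■■■■■■■■■■  
■■■■■■■■■■  
■■■■■■■■■■  
■■■■■■■■■■  
            
            
            
            
            


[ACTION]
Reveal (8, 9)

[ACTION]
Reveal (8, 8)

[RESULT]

■■■■■■■■■■  
■■■■■■■■■■  
■■■■■■■■■■  
■■■■■■■■■■  
■■■■■■■■■■  
■■■■■■■■■■  
■■■■■■■■■■  
■■■■■■■■■■  
■■■■■■■■22  
■■■■■■■■■■  
            
            
            
            
            


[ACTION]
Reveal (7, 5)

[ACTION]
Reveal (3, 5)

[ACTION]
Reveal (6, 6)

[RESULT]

■■■■■■■■■■  
■■■■■■■■■■  
■■■■■■■■■■  
■■■■■1■■■■  
■■■■■■■■■■  
■■■■■■■■■■  
■■■■■■1■■■  
■■■■■2■■■■  
■■■■■■■■22  
■■■■■■■■■■  
            
            
            
            
            


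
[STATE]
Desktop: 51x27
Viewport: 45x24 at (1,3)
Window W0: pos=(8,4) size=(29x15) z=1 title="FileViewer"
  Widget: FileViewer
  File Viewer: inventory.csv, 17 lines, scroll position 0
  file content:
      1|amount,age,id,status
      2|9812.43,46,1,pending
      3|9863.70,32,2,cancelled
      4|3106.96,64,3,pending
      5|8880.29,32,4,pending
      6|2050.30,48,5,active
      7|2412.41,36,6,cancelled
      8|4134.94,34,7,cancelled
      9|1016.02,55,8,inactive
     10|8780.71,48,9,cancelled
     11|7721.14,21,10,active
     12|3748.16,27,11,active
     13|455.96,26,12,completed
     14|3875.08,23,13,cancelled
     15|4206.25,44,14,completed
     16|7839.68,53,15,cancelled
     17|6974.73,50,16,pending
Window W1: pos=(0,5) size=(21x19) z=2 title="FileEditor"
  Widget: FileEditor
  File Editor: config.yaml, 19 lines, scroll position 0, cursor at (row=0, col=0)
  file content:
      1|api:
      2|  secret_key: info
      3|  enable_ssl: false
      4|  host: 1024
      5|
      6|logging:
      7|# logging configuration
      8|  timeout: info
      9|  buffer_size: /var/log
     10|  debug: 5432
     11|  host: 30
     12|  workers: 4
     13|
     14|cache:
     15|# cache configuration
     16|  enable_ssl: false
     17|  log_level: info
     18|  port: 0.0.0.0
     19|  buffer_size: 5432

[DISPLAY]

                                             
       ┏━━━━━━━━━━━━━━━━━━━━━━━━━━━┓         
━━━━━━━━━━━━━━━━━━━┓               ┃         
 FileEditor        ┃───────────────┨         
───────────────────┨d,status      ▲┃         
█pi:              ▲┃,pending      █┃         
  secret_key: info█┃,cancelled    ░┃         
  enable_ssl: fals░┃,pending      ░┃         
  host: 1024      ░┃,pending      ░┃         
                  ░┃,active       ░┃         
logging:          ░┃,cancelled    ░┃         
# logging configur░┃,cancelled    ░┃         
  timeout: info   ░┃,inactive     ░┃         
  buffer_size: /va░┃,cancelled    ░┃         
  debug: 5432     ░┃0,active      ▼┃         
  host: 30        ░┃━━━━━━━━━━━━━━━┛         
  workers: 4      ░┃                         
                  ░┃                         
cache:            ░┃                         
# cache configurat▼┃                         
━━━━━━━━━━━━━━━━━━━┛                         
                                             
                                             
                                             


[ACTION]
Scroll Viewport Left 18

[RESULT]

                                             
        ┏━━━━━━━━━━━━━━━━━━━━━━━━━━━┓        
┏━━━━━━━━━━━━━━━━━━━┓               ┃        
┃ FileEditor        ┃───────────────┨        
┠───────────────────┨d,status      ▲┃        
┃█pi:              ▲┃,pending      █┃        
┃  secret_key: info█┃,cancelled    ░┃        
┃  enable_ssl: fals░┃,pending      ░┃        
┃  host: 1024      ░┃,pending      ░┃        
┃                  ░┃,active       ░┃        
┃logging:          ░┃,cancelled    ░┃        
┃# logging configur░┃,cancelled    ░┃        
┃  timeout: info   ░┃,inactive     ░┃        
┃  buffer_size: /va░┃,cancelled    ░┃        
┃  debug: 5432     ░┃0,active      ▼┃        
┃  host: 30        ░┃━━━━━━━━━━━━━━━┛        
┃  workers: 4      ░┃                        
┃                  ░┃                        
┃cache:            ░┃                        
┃# cache configurat▼┃                        
┗━━━━━━━━━━━━━━━━━━━┛                        
                                             
                                             
                                             


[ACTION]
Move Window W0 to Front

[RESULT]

                                             
        ┏━━━━━━━━━━━━━━━━━━━━━━━━━━━┓        
┏━━━━━━━┃ FileViewer                ┃        
┃ FileEd┠───────────────────────────┨        
┠───────┃amount,age,id,status      ▲┃        
┃█pi:   ┃9812.43,46,1,pending      █┃        
┃  secre┃9863.70,32,2,cancelled    ░┃        
┃  enabl┃3106.96,64,3,pending      ░┃        
┃  host:┃8880.29,32,4,pending      ░┃        
┃       ┃2050.30,48,5,active       ░┃        
┃logging┃2412.41,36,6,cancelled    ░┃        
┃# loggi┃4134.94,34,7,cancelled    ░┃        
┃  timeo┃1016.02,55,8,inactive     ░┃        
┃  buffe┃8780.71,48,9,cancelled    ░┃        
┃  debug┃7721.14,21,10,active      ▼┃        
┃  host:┗━━━━━━━━━━━━━━━━━━━━━━━━━━━┛        
┃  workers: 4      ░┃                        
┃                  ░┃                        
┃cache:            ░┃                        
┃# cache configurat▼┃                        
┗━━━━━━━━━━━━━━━━━━━┛                        
                                             
                                             
                                             
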